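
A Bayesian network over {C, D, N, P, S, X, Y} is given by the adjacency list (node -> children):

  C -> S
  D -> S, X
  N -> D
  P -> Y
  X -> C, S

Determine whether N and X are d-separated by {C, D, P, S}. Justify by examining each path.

Yes — N and X are d-separated given {C, D, P, S}.

Enumerating the 3 paths from N to X and testing each for blocking by {C, D, P, S}:
Path 1: N → D → S ← X
  D is a chain here and D is conditioned on, so the path is blocked at D.
Path 2: N → D → S ← C ← X
  D is a chain here and D is conditioned on, so the path is blocked at D.
Path 3: N → D → X
  D is a chain here and D is conditioned on, so the path is blocked at D.
Since every path is blocked, d-separation holds.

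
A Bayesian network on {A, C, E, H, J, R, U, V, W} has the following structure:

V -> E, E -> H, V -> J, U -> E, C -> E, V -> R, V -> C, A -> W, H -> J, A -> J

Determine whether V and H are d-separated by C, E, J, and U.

No

There are 3 undirected paths between V and H; checking each against the conditioning set {C, E, J, U}:
Path 1: V → C → E → H
  C is a chain here and C is conditioned on, so the path is blocked at C.
Path 2: V → E → H
  E is a chain here and E is conditioned on, so the path is blocked at E.
Path 3: V → J ← H
  J is a collider and J is conditioned on, which opens it — no node blocks this path, so it is active.
At least one path is unblocked, so d-separation fails.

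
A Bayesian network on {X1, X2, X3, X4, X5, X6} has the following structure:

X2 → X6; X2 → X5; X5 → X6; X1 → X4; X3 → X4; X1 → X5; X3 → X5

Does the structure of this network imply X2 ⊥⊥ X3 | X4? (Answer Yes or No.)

4 paths connect X2 and X3; each must be blocked for d-separation to hold:
Path 1: X2 → X6 ← X5 ← X3
  X6 is a collider here and neither X6 nor any of its descendants is conditioned on, so the collider stays closed — the path is blocked at X6.
Path 2: X2 → X6 ← X5 ← X1 → X4 ← X3
  X6 is a collider here and neither X6 nor any of its descendants is conditioned on, so the collider stays closed — the path is blocked at X6.
Path 3: X2 → X5 ← X3
  X5 is a collider here and neither X5 nor any of its descendants is conditioned on, so the collider stays closed — the path is blocked at X5.
Path 4: X2 → X5 ← X1 → X4 ← X3
  X5 is a collider here and neither X5 nor any of its descendants is conditioned on, so the collider stays closed — the path is blocked at X5.
Every path is blocked, so X2 and X3 are d-separated given {X4}.

Yes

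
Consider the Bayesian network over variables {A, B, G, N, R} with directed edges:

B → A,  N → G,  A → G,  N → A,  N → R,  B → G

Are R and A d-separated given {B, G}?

No

Enumerating the 3 paths from R to A and testing each for blocking by {B, G}:
Path 1: R ← N → A
  N is a fork and N is not conditioned on — no node blocks this path, so it is active.
Path 2: R ← N → G ← B → A
  B is a fork here and B is conditioned on, so the path is blocked at B.
Path 3: R ← N → G ← A
  N is a fork and N is not conditioned on; G is a collider and G is conditioned on, which opens it — no node blocks this path, so it is active.
Because an active path exists, R and A are not d-separated.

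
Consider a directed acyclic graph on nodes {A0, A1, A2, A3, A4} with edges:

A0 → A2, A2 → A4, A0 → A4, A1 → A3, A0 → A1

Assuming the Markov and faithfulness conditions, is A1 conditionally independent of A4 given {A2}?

No

2 paths connect A1 and A4; each must be blocked for d-separation to hold:
Path 1: A1 ← A0 → A2 → A4
  A2 is a chain here and A2 is conditioned on, so the path is blocked at A2.
Path 2: A1 ← A0 → A4
  A0 is a fork and A0 is not conditioned on — no node blocks this path, so it is active.
At least one path is unblocked, so d-separation fails.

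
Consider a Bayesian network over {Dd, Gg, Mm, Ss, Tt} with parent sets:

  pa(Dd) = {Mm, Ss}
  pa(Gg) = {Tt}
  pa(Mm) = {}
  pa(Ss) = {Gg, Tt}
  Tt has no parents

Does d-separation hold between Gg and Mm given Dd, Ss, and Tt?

There are 2 undirected paths between Gg and Mm; checking each against the conditioning set {Dd, Ss, Tt}:
Path 1: Gg ← Tt → Ss → Dd ← Mm
  Tt is a fork here and Tt is conditioned on, so the path is blocked at Tt.
Path 2: Gg → Ss → Dd ← Mm
  Ss is a chain here and Ss is conditioned on, so the path is blocked at Ss.
All paths are blocked; Gg ⊥ Mm | {Dd, Ss, Tt} holds.

Yes — Gg and Mm are d-separated given {Dd, Ss, Tt}.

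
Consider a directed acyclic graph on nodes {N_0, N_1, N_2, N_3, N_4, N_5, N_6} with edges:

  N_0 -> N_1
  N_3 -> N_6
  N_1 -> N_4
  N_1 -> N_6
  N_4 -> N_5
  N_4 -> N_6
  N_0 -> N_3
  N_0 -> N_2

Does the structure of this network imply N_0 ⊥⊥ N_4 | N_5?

No

There are 4 undirected paths between N_0 and N_4; checking each against the conditioning set {N_5}:
  1. N_0 → N_1 → N_4 — N_1:chain[open] ⇒ active
  2. N_0 → N_1 → N_6 ← N_4 — N_1:chain[open]; N_6:collider[blocks] ⇒ blocked
  3. N_0 → N_3 → N_6 ← N_1 → N_4 — N_3:chain[open]; N_6:collider[blocks]; N_1:fork[open] ⇒ blocked
  4. N_0 → N_3 → N_6 ← N_4 — N_3:chain[open]; N_6:collider[blocks] ⇒ blocked
Since the path N_0 → N_1 → N_4 is active, N_0 and N_4 are not d-separated given {N_5}.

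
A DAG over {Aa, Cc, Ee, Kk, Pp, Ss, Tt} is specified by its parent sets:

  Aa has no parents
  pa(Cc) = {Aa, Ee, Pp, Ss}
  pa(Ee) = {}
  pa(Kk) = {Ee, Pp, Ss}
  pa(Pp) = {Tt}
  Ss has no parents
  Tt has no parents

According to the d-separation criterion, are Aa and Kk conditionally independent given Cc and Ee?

No

We examine all 3 paths between Aa and Kk:
  1. Aa → Cc ← Pp → Kk — Cc:collider[open]; Pp:fork[open] ⇒ active
  2. Aa → Cc ← Ee → Kk — Cc:collider[open]; Ee:fork[blocks] ⇒ blocked
  3. Aa → Cc ← Ss → Kk — Cc:collider[open]; Ss:fork[open] ⇒ active
Because an active path exists, Aa and Kk are not d-separated.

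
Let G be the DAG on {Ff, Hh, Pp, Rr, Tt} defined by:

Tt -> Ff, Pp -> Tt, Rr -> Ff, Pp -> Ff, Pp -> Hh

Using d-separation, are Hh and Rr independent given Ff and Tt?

No — Hh and Rr are not d-separated given {Ff, Tt}.

We examine all 2 paths between Hh and Rr:
Path 1: Hh ← Pp → Tt → Ff ← Rr
  Tt is a chain here and Tt is conditioned on, so the path is blocked at Tt.
Path 2: Hh ← Pp → Ff ← Rr
  Pp is a fork and Pp is not conditioned on; Ff is a collider and Ff is conditioned on, which opens it — no node blocks this path, so it is active.
At least one path is unblocked, so d-separation fails.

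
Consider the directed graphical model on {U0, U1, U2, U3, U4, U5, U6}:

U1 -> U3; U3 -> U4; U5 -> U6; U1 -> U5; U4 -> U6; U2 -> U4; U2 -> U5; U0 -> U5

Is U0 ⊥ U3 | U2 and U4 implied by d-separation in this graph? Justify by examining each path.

Yes — U0 and U3 are d-separated given {U2, U4}.

Enumerating the 3 paths from U0 to U3 and testing each for blocking by {U2, U4}:
Path 1: U0 → U5 → U6 ← U4 ← U3
  U6 is a collider here and neither U6 nor any of its descendants is conditioned on, so the collider stays closed — the path is blocked at U6.
Path 2: U0 → U5 ← U1 → U3
  U5 is a collider here and neither U5 nor any of its descendants is conditioned on, so the collider stays closed — the path is blocked at U5.
Path 3: U0 → U5 ← U2 → U4 ← U3
  U5 is a collider here and neither U5 nor any of its descendants is conditioned on, so the collider stays closed — the path is blocked at U5.
Every path is blocked, so U0 and U3 are d-separated given {U2, U4}.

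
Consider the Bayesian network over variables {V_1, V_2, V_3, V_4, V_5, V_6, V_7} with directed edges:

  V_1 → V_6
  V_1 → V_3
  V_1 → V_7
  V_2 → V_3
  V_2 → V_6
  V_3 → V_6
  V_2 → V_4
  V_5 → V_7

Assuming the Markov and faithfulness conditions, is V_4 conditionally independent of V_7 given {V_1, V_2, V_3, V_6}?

We examine all 4 paths between V_4 and V_7:
Path 1: V_4 ← V_2 → V_3 ← V_1 → V_7
  V_2 is a fork here and V_2 is conditioned on, so the path is blocked at V_2.
Path 2: V_4 ← V_2 → V_3 → V_6 ← V_1 → V_7
  V_2 is a fork here and V_2 is conditioned on, so the path is blocked at V_2.
Path 3: V_4 ← V_2 → V_6 ← V_3 ← V_1 → V_7
  V_2 is a fork here and V_2 is conditioned on, so the path is blocked at V_2.
Path 4: V_4 ← V_2 → V_6 ← V_1 → V_7
  V_2 is a fork here and V_2 is conditioned on, so the path is blocked at V_2.
Every path is blocked, so V_4 and V_7 are d-separated given {V_1, V_2, V_3, V_6}.

Yes — V_4 and V_7 are d-separated given {V_1, V_2, V_3, V_6}.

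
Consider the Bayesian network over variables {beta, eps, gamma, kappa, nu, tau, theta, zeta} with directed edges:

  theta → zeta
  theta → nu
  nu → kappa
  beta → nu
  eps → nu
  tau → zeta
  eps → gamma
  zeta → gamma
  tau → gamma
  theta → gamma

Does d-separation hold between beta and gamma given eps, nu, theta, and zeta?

Yes — beta and gamma are d-separated given {eps, nu, theta, zeta}.

There are 4 undirected paths between beta and gamma; checking each against the conditioning set {eps, nu, theta, zeta}:
  1. beta → nu ← theta → zeta ← tau → gamma — nu:collider[open]; theta:fork[blocks]; zeta:collider[open]; tau:fork[open] ⇒ blocked
  2. beta → nu ← theta → zeta → gamma — nu:collider[open]; theta:fork[blocks]; zeta:chain[blocks] ⇒ blocked
  3. beta → nu ← theta → gamma — nu:collider[open]; theta:fork[blocks] ⇒ blocked
  4. beta → nu ← eps → gamma — nu:collider[open]; eps:fork[blocks] ⇒ blocked
Every path is blocked, so beta and gamma are d-separated given {eps, nu, theta, zeta}.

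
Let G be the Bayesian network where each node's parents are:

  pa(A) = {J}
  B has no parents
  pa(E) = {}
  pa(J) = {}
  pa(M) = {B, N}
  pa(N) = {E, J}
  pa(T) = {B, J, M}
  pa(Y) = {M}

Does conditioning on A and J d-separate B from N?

There are 4 undirected paths between B and N; checking each against the conditioning set {A, J}:
Path 1: B → M → T ← J → N
  T is a collider here and neither T nor any of its descendants is conditioned on, so the collider stays closed — the path is blocked at T.
Path 2: B → M ← N
  M is a collider here and neither M nor any of its descendants is conditioned on, so the collider stays closed — the path is blocked at M.
Path 3: B → T ← M ← N
  T is a collider here and neither T nor any of its descendants is conditioned on, so the collider stays closed — the path is blocked at T.
Path 4: B → T ← J → N
  T is a collider here and neither T nor any of its descendants is conditioned on, so the collider stays closed — the path is blocked at T.
All paths are blocked; B ⊥ N | {A, J} holds.

Yes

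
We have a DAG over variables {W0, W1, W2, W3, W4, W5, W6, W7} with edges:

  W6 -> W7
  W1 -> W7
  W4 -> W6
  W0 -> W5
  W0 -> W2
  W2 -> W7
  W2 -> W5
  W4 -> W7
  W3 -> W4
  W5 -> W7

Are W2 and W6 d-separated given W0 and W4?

6 paths connect W2 and W6; each must be blocked for d-separation to hold:
  1. W2 ← W0 → W5 → W7 ← W4 → W6 — W0:fork[blocks]; W5:chain[open]; W7:collider[blocks]; W4:fork[blocks] ⇒ blocked
  2. W2 ← W0 → W5 → W7 ← W6 — W0:fork[blocks]; W5:chain[open]; W7:collider[blocks] ⇒ blocked
  3. W2 → W5 → W7 ← W4 → W6 — W5:chain[open]; W7:collider[blocks]; W4:fork[blocks] ⇒ blocked
  4. W2 → W5 → W7 ← W6 — W5:chain[open]; W7:collider[blocks] ⇒ blocked
  5. W2 → W7 ← W4 → W6 — W7:collider[blocks]; W4:fork[blocks] ⇒ blocked
  6. W2 → W7 ← W6 — W7:collider[blocks] ⇒ blocked
All paths are blocked; W2 ⊥ W6 | {W0, W4} holds.

Yes — W2 and W6 are d-separated given {W0, W4}.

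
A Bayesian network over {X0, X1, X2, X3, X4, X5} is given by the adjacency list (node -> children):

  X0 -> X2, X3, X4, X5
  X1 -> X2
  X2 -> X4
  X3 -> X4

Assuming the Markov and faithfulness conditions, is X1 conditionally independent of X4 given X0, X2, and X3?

Yes

Enumerating the 3 paths from X1 to X4 and testing each for blocking by {X0, X2, X3}:
  1. X1 → X2 ← X0 → X3 → X4 — X2:collider[open]; X0:fork[blocks]; X3:chain[blocks] ⇒ blocked
  2. X1 → X2 ← X0 → X4 — X2:collider[open]; X0:fork[blocks] ⇒ blocked
  3. X1 → X2 → X4 — X2:chain[blocks] ⇒ blocked
All paths are blocked; X1 ⊥ X4 | {X0, X2, X3} holds.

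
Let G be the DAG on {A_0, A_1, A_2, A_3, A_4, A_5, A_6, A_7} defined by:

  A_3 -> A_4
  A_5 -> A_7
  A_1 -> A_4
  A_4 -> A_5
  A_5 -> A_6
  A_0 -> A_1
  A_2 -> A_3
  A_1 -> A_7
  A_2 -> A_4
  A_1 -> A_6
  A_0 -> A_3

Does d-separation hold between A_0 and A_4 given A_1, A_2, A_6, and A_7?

We examine all 5 paths between A_0 and A_4:
Path 1: A_0 → A_1 → A_4
  A_1 is a chain here and A_1 is conditioned on, so the path is blocked at A_1.
Path 2: A_0 → A_1 → A_6 ← A_5 ← A_4
  A_1 is a chain here and A_1 is conditioned on, so the path is blocked at A_1.
Path 3: A_0 → A_1 → A_7 ← A_5 ← A_4
  A_1 is a chain here and A_1 is conditioned on, so the path is blocked at A_1.
Path 4: A_0 → A_3 → A_4
  A_3 is a chain and A_3 is not conditioned on — no node blocks this path, so it is active.
Path 5: A_0 → A_3 ← A_2 → A_4
  A_2 is a fork here and A_2 is conditioned on, so the path is blocked at A_2.
Since the path A_0 → A_3 → A_4 is active, A_0 and A_4 are not d-separated given {A_1, A_2, A_6, A_7}.

No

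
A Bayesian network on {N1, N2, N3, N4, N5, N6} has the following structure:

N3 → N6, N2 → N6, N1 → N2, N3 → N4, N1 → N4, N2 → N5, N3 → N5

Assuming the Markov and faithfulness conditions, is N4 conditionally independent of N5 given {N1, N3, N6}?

Yes

There are 4 undirected paths between N4 and N5; checking each against the conditioning set {N1, N3, N6}:
  1. N4 ← N3 → N5 — N3:fork[blocks] ⇒ blocked
  2. N4 ← N3 → N6 ← N2 → N5 — N3:fork[blocks]; N6:collider[open]; N2:fork[open] ⇒ blocked
  3. N4 ← N1 → N2 → N5 — N1:fork[blocks]; N2:chain[open] ⇒ blocked
  4. N4 ← N1 → N2 → N6 ← N3 → N5 — N1:fork[blocks]; N2:chain[open]; N6:collider[open]; N3:fork[blocks] ⇒ blocked
Since every path is blocked, d-separation holds.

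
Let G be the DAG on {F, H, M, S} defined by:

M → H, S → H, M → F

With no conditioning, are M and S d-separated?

Only one path connects M and S:
Path 1: M → H ← S
  H is a collider here and neither H nor any of its descendants is conditioned on, so the collider stays closed — the path is blocked at H.
Since every path is blocked, d-separation holds.

Yes — M and S are d-separated given ∅.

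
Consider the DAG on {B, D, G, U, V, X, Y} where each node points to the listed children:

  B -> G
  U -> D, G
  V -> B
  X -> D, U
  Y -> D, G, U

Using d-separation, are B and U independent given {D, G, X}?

Enumerating the 4 paths from B to U and testing each for blocking by {D, G, X}:
Path 1: B → G ← Y → D ← X → U
  X is a fork here and X is conditioned on, so the path is blocked at X.
Path 2: B → G ← Y → D ← U
  G is a collider and G is conditioned on, which opens it; Y is a fork and Y is not conditioned on; D is a collider and D is conditioned on, which opens it — no node blocks this path, so it is active.
Path 3: B → G ← Y → U
  G is a collider and G is conditioned on, which opens it; Y is a fork and Y is not conditioned on — no node blocks this path, so it is active.
Path 4: B → G ← U
  G is a collider and G is conditioned on, which opens it — no node blocks this path, so it is active.
Because an active path exists, B and U are not d-separated.

No — B and U are not d-separated given {D, G, X}.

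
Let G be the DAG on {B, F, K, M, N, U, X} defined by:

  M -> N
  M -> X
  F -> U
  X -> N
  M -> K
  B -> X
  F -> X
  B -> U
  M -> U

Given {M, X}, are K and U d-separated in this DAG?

There are 5 undirected paths between K and U; checking each against the conditioning set {M, X}:
Path 1: K ← M → X ← B → U
  M is a fork here and M is conditioned on, so the path is blocked at M.
Path 2: K ← M → X ← F → U
  M is a fork here and M is conditioned on, so the path is blocked at M.
Path 3: K ← M → U
  M is a fork here and M is conditioned on, so the path is blocked at M.
Path 4: K ← M → N ← X ← B → U
  M is a fork here and M is conditioned on, so the path is blocked at M.
Path 5: K ← M → N ← X ← F → U
  M is a fork here and M is conditioned on, so the path is blocked at M.
All paths are blocked; K ⊥ U | {M, X} holds.

Yes — K and U are d-separated given {M, X}.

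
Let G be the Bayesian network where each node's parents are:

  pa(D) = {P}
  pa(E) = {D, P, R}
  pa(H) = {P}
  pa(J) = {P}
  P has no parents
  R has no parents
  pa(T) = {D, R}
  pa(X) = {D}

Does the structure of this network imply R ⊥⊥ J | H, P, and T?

Yes

There are 4 undirected paths between R and J; checking each against the conditioning set {H, P, T}:
Path 1: R → E ← D ← P → J
  E is a collider here and neither E nor any of its descendants is conditioned on, so the collider stays closed — the path is blocked at E.
Path 2: R → E ← P → J
  E is a collider here and neither E nor any of its descendants is conditioned on, so the collider stays closed — the path is blocked at E.
Path 3: R → T ← D → E ← P → J
  E is a collider here and neither E nor any of its descendants is conditioned on, so the collider stays closed — the path is blocked at E.
Path 4: R → T ← D ← P → J
  P is a fork here and P is conditioned on, so the path is blocked at P.
All paths are blocked; R ⊥ J | {H, P, T} holds.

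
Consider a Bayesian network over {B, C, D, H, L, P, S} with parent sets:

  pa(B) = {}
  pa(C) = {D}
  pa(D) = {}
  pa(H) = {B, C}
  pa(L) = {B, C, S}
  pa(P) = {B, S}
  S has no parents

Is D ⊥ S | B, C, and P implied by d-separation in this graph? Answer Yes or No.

Yes

Enumerating the 4 paths from D to S and testing each for blocking by {B, C, P}:
  1. D → C → H ← B → P ← S — C:chain[blocks]; H:collider[blocks]; B:fork[blocks]; P:collider[open] ⇒ blocked
  2. D → C → H ← B → L ← S — C:chain[blocks]; H:collider[blocks]; B:fork[blocks]; L:collider[blocks] ⇒ blocked
  3. D → C → L ← B → P ← S — C:chain[blocks]; L:collider[blocks]; B:fork[blocks]; P:collider[open] ⇒ blocked
  4. D → C → L ← S — C:chain[blocks]; L:collider[blocks] ⇒ blocked
All paths are blocked; D ⊥ S | {B, C, P} holds.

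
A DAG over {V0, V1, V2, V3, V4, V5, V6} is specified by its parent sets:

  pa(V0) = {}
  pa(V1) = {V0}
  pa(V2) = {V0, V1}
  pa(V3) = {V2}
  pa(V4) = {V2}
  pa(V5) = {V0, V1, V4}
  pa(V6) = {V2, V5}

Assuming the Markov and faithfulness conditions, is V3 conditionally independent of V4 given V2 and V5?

Yes

Enumerating the 6 paths from V3 to V4 and testing each for blocking by {V2, V5}:
  1. V3 ← V2 → V6 ← V5 ← V4 — V2:fork[blocks]; V6:collider[blocks]; V5:chain[blocks] ⇒ blocked
  2. V3 ← V2 → V4 — V2:fork[blocks] ⇒ blocked
  3. V3 ← V2 ← V1 ← V0 → V5 ← V4 — V2:chain[blocks]; V1:chain[open]; V0:fork[open]; V5:collider[open] ⇒ blocked
  4. V3 ← V2 ← V1 → V5 ← V4 — V2:chain[blocks]; V1:fork[open]; V5:collider[open] ⇒ blocked
  5. V3 ← V2 ← V0 → V1 → V5 ← V4 — V2:chain[blocks]; V0:fork[open]; V1:chain[open]; V5:collider[open] ⇒ blocked
  6. V3 ← V2 ← V0 → V5 ← V4 — V2:chain[blocks]; V0:fork[open]; V5:collider[open] ⇒ blocked
Every path is blocked, so V3 and V4 are d-separated given {V2, V5}.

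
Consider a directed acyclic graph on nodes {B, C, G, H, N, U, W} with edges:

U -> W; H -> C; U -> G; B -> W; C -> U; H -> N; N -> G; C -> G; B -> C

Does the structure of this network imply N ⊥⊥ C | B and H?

Enumerating the 4 paths from N to C and testing each for blocking by {B, H}:
  1. N ← H → C — H:fork[blocks] ⇒ blocked
  2. N → G ← C — G:collider[blocks] ⇒ blocked
  3. N → G ← U ← C — G:collider[blocks]; U:chain[open] ⇒ blocked
  4. N → G ← U → W ← B → C — G:collider[blocks]; U:fork[open]; W:collider[blocks]; B:fork[blocks] ⇒ blocked
All paths are blocked; N ⊥ C | {B, H} holds.

Yes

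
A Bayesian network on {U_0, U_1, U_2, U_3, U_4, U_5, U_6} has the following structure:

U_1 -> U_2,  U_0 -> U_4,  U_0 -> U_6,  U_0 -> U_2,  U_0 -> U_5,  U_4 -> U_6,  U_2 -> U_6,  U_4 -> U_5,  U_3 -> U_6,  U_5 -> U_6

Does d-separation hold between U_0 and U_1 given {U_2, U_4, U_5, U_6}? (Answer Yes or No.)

6 paths connect U_0 and U_1; each must be blocked for d-separation to hold:
Path 1: U_0 → U_6 ← U_2 ← U_1
  U_2 is a chain here and U_2 is conditioned on, so the path is blocked at U_2.
Path 2: U_0 → U_4 → U_6 ← U_2 ← U_1
  U_4 is a chain here and U_4 is conditioned on, so the path is blocked at U_4.
Path 3: U_0 → U_4 → U_5 → U_6 ← U_2 ← U_1
  U_4 is a chain here and U_4 is conditioned on, so the path is blocked at U_4.
Path 4: U_0 → U_5 → U_6 ← U_2 ← U_1
  U_5 is a chain here and U_5 is conditioned on, so the path is blocked at U_5.
Path 5: U_0 → U_5 ← U_4 → U_6 ← U_2 ← U_1
  U_4 is a fork here and U_4 is conditioned on, so the path is blocked at U_4.
Path 6: U_0 → U_2 ← U_1
  U_2 is a collider and U_2 is conditioned on, which opens it — no node blocks this path, so it is active.
Because an active path exists, U_0 and U_1 are not d-separated.

No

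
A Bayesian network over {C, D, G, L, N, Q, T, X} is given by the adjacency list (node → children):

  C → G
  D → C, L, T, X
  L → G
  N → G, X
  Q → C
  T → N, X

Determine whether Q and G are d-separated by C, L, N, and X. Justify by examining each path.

6 paths connect Q and G; each must be blocked for d-separation to hold:
  1. Q → C → G — C:chain[blocks] ⇒ blocked
  2. Q → C ← D → X ← N → G — C:collider[open]; D:fork[open]; X:collider[open]; N:fork[blocks] ⇒ blocked
  3. Q → C ← D → X ← T → N → G — C:collider[open]; D:fork[open]; X:collider[open]; T:fork[open]; N:chain[blocks] ⇒ blocked
  4. Q → C ← D → T → N → G — C:collider[open]; D:fork[open]; T:chain[open]; N:chain[blocks] ⇒ blocked
  5. Q → C ← D → T → X ← N → G — C:collider[open]; D:fork[open]; T:chain[open]; X:collider[open]; N:fork[blocks] ⇒ blocked
  6. Q → C ← D → L → G — C:collider[open]; D:fork[open]; L:chain[blocks] ⇒ blocked
Since every path is blocked, d-separation holds.

Yes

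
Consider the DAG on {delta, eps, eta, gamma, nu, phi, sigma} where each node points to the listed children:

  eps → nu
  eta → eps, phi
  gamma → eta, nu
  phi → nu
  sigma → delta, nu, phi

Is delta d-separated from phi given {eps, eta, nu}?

No — delta and phi are not d-separated given {eps, eta, nu}.

We examine all 4 paths between delta and phi:
Path 1: delta ← sigma → nu ← eps ← eta → phi
  eps is a chain here and eps is conditioned on, so the path is blocked at eps.
Path 2: delta ← sigma → nu ← gamma → eta → phi
  eta is a chain here and eta is conditioned on, so the path is blocked at eta.
Path 3: delta ← sigma → nu ← phi
  sigma is a fork and sigma is not conditioned on; nu is a collider and nu is conditioned on, which opens it — no node blocks this path, so it is active.
Path 4: delta ← sigma → phi
  sigma is a fork and sigma is not conditioned on — no node blocks this path, so it is active.
Because an active path exists, delta and phi are not d-separated.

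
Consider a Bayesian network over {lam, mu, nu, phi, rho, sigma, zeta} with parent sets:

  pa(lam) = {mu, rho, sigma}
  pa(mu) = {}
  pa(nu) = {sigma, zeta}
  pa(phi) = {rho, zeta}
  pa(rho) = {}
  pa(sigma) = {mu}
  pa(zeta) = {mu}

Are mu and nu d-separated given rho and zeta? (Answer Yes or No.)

No

There are 6 undirected paths between mu and nu; checking each against the conditioning set {rho, zeta}:
  1. mu → lam ← sigma → nu — lam:collider[blocks]; sigma:fork[open] ⇒ blocked
  2. mu → lam ← rho → phi ← zeta → nu — lam:collider[blocks]; rho:fork[blocks]; phi:collider[blocks]; zeta:fork[blocks] ⇒ blocked
  3. mu → sigma → nu — sigma:chain[open] ⇒ active
  4. mu → sigma → lam ← rho → phi ← zeta → nu — sigma:chain[open]; lam:collider[blocks]; rho:fork[blocks]; phi:collider[blocks]; zeta:fork[blocks] ⇒ blocked
  5. mu → zeta → nu — zeta:chain[blocks] ⇒ blocked
  6. mu → zeta → phi ← rho → lam ← sigma → nu — zeta:chain[blocks]; phi:collider[blocks]; rho:fork[blocks]; lam:collider[blocks]; sigma:fork[open] ⇒ blocked
Because an active path exists, mu and nu are not d-separated.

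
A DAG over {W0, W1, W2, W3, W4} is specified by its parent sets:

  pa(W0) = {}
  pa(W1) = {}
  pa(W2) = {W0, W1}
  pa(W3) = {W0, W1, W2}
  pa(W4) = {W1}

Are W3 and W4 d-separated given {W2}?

No

Enumerating the 3 paths from W3 to W4 and testing each for blocking by {W2}:
  1. W3 ← W0 → W2 ← W1 → W4 — W0:fork[open]; W2:collider[open]; W1:fork[open] ⇒ active
  2. W3 ← W1 → W4 — W1:fork[open] ⇒ active
  3. W3 ← W2 ← W1 → W4 — W2:chain[blocks]; W1:fork[open] ⇒ blocked
At least one path is unblocked, so d-separation fails.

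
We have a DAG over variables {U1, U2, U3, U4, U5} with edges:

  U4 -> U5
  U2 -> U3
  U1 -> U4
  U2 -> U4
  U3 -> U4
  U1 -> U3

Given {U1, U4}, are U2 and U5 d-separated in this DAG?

Yes

3 paths connect U2 and U5; each must be blocked for d-separation to hold:
  1. U2 → U4 → U5 — U4:chain[blocks] ⇒ blocked
  2. U2 → U3 → U4 → U5 — U3:chain[open]; U4:chain[blocks] ⇒ blocked
  3. U2 → U3 ← U1 → U4 → U5 — U3:collider[open]; U1:fork[blocks]; U4:chain[blocks] ⇒ blocked
All paths are blocked; U2 ⊥ U5 | {U1, U4} holds.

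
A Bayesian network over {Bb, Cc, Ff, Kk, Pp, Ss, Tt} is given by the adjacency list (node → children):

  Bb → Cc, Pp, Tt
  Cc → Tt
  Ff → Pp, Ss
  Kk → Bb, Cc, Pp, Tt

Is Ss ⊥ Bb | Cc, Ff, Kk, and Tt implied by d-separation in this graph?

There are 6 undirected paths between Ss and Bb; checking each against the conditioning set {Cc, Ff, Kk, Tt}:
Path 1: Ss ← Ff → Pp ← Kk → Tt ← Bb
  Ff is a fork here and Ff is conditioned on, so the path is blocked at Ff.
Path 2: Ss ← Ff → Pp ← Kk → Tt ← Cc ← Bb
  Ff is a fork here and Ff is conditioned on, so the path is blocked at Ff.
Path 3: Ss ← Ff → Pp ← Kk → Bb
  Ff is a fork here and Ff is conditioned on, so the path is blocked at Ff.
Path 4: Ss ← Ff → Pp ← Kk → Cc → Tt ← Bb
  Ff is a fork here and Ff is conditioned on, so the path is blocked at Ff.
Path 5: Ss ← Ff → Pp ← Kk → Cc ← Bb
  Ff is a fork here and Ff is conditioned on, so the path is blocked at Ff.
Path 6: Ss ← Ff → Pp ← Bb
  Ff is a fork here and Ff is conditioned on, so the path is blocked at Ff.
Since every path is blocked, d-separation holds.

Yes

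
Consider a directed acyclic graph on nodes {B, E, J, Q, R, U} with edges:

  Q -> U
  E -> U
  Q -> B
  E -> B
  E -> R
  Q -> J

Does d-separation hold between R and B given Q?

2 paths connect R and B; each must be blocked for d-separation to hold:
Path 1: R ← E → U ← Q → B
  U is a collider here and neither U nor any of its descendants is conditioned on, so the collider stays closed — the path is blocked at U.
Path 2: R ← E → B
  E is a fork and E is not conditioned on — no node blocks this path, so it is active.
Because an active path exists, R and B are not d-separated.

No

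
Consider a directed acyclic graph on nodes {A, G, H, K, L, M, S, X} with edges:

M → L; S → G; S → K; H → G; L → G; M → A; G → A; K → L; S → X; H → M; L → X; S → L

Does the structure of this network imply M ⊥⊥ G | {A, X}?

6 paths connect M and G; each must be blocked for d-separation to hold:
Path 1: M → A ← G
  A is a collider and A is conditioned on, which opens it — no node blocks this path, so it is active.
Path 2: M → L → X ← S → G
  L is a chain and L is not conditioned on; X is a collider and X is conditioned on, which opens it; S is a fork and S is not conditioned on — no node blocks this path, so it is active.
Path 3: M → L ← K ← S → G
  L is a collider and its descendant X is conditioned on, which opens it; K is a chain and K is not conditioned on; S is a fork and S is not conditioned on — no node blocks this path, so it is active.
Path 4: M → L → G
  L is a chain and L is not conditioned on — no node blocks this path, so it is active.
Path 5: M → L ← S → G
  L is a collider and its descendant X is conditioned on, which opens it; S is a fork and S is not conditioned on — no node blocks this path, so it is active.
Path 6: M ← H → G
  H is a fork and H is not conditioned on — no node blocks this path, so it is active.
At least one path is unblocked, so d-separation fails.

No — M and G are not d-separated given {A, X}.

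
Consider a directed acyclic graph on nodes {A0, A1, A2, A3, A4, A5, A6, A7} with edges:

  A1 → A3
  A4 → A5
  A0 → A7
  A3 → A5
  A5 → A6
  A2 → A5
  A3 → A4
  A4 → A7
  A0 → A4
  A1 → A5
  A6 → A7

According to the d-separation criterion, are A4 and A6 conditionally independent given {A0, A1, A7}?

No

Enumerating the 5 paths from A4 to A6 and testing each for blocking by {A0, A1, A7}:
Path 1: A4 → A7 ← A6
  A7 is a collider and A7 is conditioned on, which opens it — no node blocks this path, so it is active.
Path 2: A4 ← A3 ← A1 → A5 → A6
  A1 is a fork here and A1 is conditioned on, so the path is blocked at A1.
Path 3: A4 ← A3 → A5 → A6
  A3 is a fork and A3 is not conditioned on; A5 is a chain and A5 is not conditioned on — no node blocks this path, so it is active.
Path 4: A4 ← A0 → A7 ← A6
  A0 is a fork here and A0 is conditioned on, so the path is blocked at A0.
Path 5: A4 → A5 → A6
  A5 is a chain and A5 is not conditioned on — no node blocks this path, so it is active.
At least one path is unblocked, so d-separation fails.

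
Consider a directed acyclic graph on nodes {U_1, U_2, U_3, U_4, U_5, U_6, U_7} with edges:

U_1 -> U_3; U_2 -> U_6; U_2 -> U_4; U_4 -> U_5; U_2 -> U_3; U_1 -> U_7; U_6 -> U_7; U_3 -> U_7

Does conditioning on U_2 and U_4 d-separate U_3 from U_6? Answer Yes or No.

Yes

3 paths connect U_3 and U_6; each must be blocked for d-separation to hold:
Path 1: U_3 ← U_2 → U_6
  U_2 is a fork here and U_2 is conditioned on, so the path is blocked at U_2.
Path 2: U_3 → U_7 ← U_6
  U_7 is a collider here and neither U_7 nor any of its descendants is conditioned on, so the collider stays closed — the path is blocked at U_7.
Path 3: U_3 ← U_1 → U_7 ← U_6
  U_7 is a collider here and neither U_7 nor any of its descendants is conditioned on, so the collider stays closed — the path is blocked at U_7.
Every path is blocked, so U_3 and U_6 are d-separated given {U_2, U_4}.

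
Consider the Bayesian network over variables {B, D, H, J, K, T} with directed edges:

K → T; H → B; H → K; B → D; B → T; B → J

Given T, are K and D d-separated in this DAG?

Enumerating the 2 paths from K to D and testing each for blocking by {T}:
  1. K ← H → B → D — H:fork[open]; B:chain[open] ⇒ active
  2. K → T ← B → D — T:collider[open]; B:fork[open] ⇒ active
At least one path is unblocked, so d-separation fails.

No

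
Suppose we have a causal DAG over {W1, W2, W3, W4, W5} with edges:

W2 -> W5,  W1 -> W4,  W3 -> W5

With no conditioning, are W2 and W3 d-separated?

Yes

Only one path connects W2 and W3:
  1. W2 → W5 ← W3 — W5:collider[blocks] ⇒ blocked
Since every path is blocked, d-separation holds.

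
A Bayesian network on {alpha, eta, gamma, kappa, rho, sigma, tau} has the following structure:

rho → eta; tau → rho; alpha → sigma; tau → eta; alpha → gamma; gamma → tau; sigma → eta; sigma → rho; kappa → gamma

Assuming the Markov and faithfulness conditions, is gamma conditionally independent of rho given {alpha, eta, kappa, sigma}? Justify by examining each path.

No

There are 6 undirected paths between gamma and rho; checking each against the conditioning set {alpha, eta, kappa, sigma}:
  1. gamma ← alpha → sigma → rho — alpha:fork[blocks]; sigma:chain[blocks] ⇒ blocked
  2. gamma ← alpha → sigma → eta ← rho — alpha:fork[blocks]; sigma:chain[blocks]; eta:collider[open] ⇒ blocked
  3. gamma ← alpha → sigma → eta ← tau → rho — alpha:fork[blocks]; sigma:chain[blocks]; eta:collider[open]; tau:fork[open] ⇒ blocked
  4. gamma → tau → rho — tau:chain[open] ⇒ active
  5. gamma → tau → eta ← rho — tau:chain[open]; eta:collider[open] ⇒ active
  6. gamma → tau → eta ← sigma → rho — tau:chain[open]; eta:collider[open]; sigma:fork[blocks] ⇒ blocked
Because an active path exists, gamma and rho are not d-separated.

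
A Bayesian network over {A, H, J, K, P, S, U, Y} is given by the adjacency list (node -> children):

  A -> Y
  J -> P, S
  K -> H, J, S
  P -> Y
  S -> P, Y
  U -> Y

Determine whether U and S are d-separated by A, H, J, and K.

Yes — U and S are d-separated given {A, H, J, K}.

We examine all 4 paths between U and S:
Path 1: U → Y ← S
  Y is a collider here and neither Y nor any of its descendants is conditioned on, so the collider stays closed — the path is blocked at Y.
Path 2: U → Y ← P ← S
  Y is a collider here and neither Y nor any of its descendants is conditioned on, so the collider stays closed — the path is blocked at Y.
Path 3: U → Y ← P ← J → S
  Y is a collider here and neither Y nor any of its descendants is conditioned on, so the collider stays closed — the path is blocked at Y.
Path 4: U → Y ← P ← J ← K → S
  Y is a collider here and neither Y nor any of its descendants is conditioned on, so the collider stays closed — the path is blocked at Y.
All paths are blocked; U ⊥ S | {A, H, J, K} holds.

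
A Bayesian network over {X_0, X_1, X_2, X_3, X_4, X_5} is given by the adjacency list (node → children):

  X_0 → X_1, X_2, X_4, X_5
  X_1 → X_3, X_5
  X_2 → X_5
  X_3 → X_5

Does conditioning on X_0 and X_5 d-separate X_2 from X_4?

Yes

We examine all 4 paths between X_2 and X_4:
Path 1: X_2 → X_5 ← X_1 ← X_0 → X_4
  X_0 is a fork here and X_0 is conditioned on, so the path is blocked at X_0.
Path 2: X_2 → X_5 ← X_0 → X_4
  X_0 is a fork here and X_0 is conditioned on, so the path is blocked at X_0.
Path 3: X_2 → X_5 ← X_3 ← X_1 ← X_0 → X_4
  X_0 is a fork here and X_0 is conditioned on, so the path is blocked at X_0.
Path 4: X_2 ← X_0 → X_4
  X_0 is a fork here and X_0 is conditioned on, so the path is blocked at X_0.
Every path is blocked, so X_2 and X_4 are d-separated given {X_0, X_5}.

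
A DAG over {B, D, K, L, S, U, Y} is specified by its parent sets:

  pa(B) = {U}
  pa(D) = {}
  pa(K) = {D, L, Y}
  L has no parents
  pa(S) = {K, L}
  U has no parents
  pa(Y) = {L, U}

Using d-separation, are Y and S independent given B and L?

4 paths connect Y and S; each must be blocked for d-separation to hold:
  1. Y → K ← L → S — K:collider[blocks]; L:fork[blocks] ⇒ blocked
  2. Y → K → S — K:chain[open] ⇒ active
  3. Y ← L → K → S — L:fork[blocks]; K:chain[open] ⇒ blocked
  4. Y ← L → S — L:fork[blocks] ⇒ blocked
Because an active path exists, Y and S are not d-separated.

No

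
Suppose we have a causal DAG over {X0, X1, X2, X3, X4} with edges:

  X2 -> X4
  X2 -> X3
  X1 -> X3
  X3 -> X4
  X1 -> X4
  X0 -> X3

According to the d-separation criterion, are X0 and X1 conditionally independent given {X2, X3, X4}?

There are 3 undirected paths between X0 and X1; checking each against the conditioning set {X2, X3, X4}:
Path 1: X0 → X3 ← X1
  X3 is a collider and X3 is conditioned on, which opens it — no node blocks this path, so it is active.
Path 2: X0 → X3 ← X2 → X4 ← X1
  X2 is a fork here and X2 is conditioned on, so the path is blocked at X2.
Path 3: X0 → X3 → X4 ← X1
  X3 is a chain here and X3 is conditioned on, so the path is blocked at X3.
At least one path is unblocked, so d-separation fails.

No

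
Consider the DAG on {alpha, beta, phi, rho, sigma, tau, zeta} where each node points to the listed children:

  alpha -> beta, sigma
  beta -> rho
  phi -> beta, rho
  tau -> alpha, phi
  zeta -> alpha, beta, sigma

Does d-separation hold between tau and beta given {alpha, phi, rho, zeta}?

Yes — tau and beta are d-separated given {alpha, phi, rho, zeta}.

5 paths connect tau and beta; each must be blocked for d-separation to hold:
Path 1: tau → phi → rho ← beta
  phi is a chain here and phi is conditioned on, so the path is blocked at phi.
Path 2: tau → phi → beta
  phi is a chain here and phi is conditioned on, so the path is blocked at phi.
Path 3: tau → alpha → beta
  alpha is a chain here and alpha is conditioned on, so the path is blocked at alpha.
Path 4: tau → alpha → sigma ← zeta → beta
  alpha is a chain here and alpha is conditioned on, so the path is blocked at alpha.
Path 5: tau → alpha ← zeta → beta
  zeta is a fork here and zeta is conditioned on, so the path is blocked at zeta.
Since every path is blocked, d-separation holds.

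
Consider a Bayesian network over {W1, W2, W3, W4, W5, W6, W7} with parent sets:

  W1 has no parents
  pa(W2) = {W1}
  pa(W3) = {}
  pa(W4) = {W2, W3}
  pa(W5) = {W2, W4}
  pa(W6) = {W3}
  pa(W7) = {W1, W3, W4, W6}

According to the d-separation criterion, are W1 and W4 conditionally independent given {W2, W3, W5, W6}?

Enumerating the 5 paths from W1 to W4 and testing each for blocking by {W2, W3, W5, W6}:
Path 1: W1 → W7 ← W6 ← W3 → W4
  W7 is a collider here and neither W7 nor any of its descendants is conditioned on, so the collider stays closed — the path is blocked at W7.
Path 2: W1 → W7 ← W3 → W4
  W7 is a collider here and neither W7 nor any of its descendants is conditioned on, so the collider stays closed — the path is blocked at W7.
Path 3: W1 → W7 ← W4
  W7 is a collider here and neither W7 nor any of its descendants is conditioned on, so the collider stays closed — the path is blocked at W7.
Path 4: W1 → W2 → W5 ← W4
  W2 is a chain here and W2 is conditioned on, so the path is blocked at W2.
Path 5: W1 → W2 → W4
  W2 is a chain here and W2 is conditioned on, so the path is blocked at W2.
All paths are blocked; W1 ⊥ W4 | {W2, W3, W5, W6} holds.

Yes — W1 and W4 are d-separated given {W2, W3, W5, W6}.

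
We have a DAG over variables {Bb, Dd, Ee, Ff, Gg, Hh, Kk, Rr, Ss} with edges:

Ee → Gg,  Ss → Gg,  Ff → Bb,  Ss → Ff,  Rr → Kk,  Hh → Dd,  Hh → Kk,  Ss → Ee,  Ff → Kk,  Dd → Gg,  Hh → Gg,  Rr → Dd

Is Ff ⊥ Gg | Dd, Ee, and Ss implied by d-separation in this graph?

We examine all 6 paths between Ff and Gg:
Path 1: Ff → Kk ← Rr → Dd → Gg
  Kk is a collider here and neither Kk nor any of its descendants is conditioned on, so the collider stays closed — the path is blocked at Kk.
Path 2: Ff → Kk ← Rr → Dd ← Hh → Gg
  Kk is a collider here and neither Kk nor any of its descendants is conditioned on, so the collider stays closed — the path is blocked at Kk.
Path 3: Ff → Kk ← Hh → Gg
  Kk is a collider here and neither Kk nor any of its descendants is conditioned on, so the collider stays closed — the path is blocked at Kk.
Path 4: Ff → Kk ← Hh → Dd → Gg
  Kk is a collider here and neither Kk nor any of its descendants is conditioned on, so the collider stays closed — the path is blocked at Kk.
Path 5: Ff ← Ss → Gg
  Ss is a fork here and Ss is conditioned on, so the path is blocked at Ss.
Path 6: Ff ← Ss → Ee → Gg
  Ss is a fork here and Ss is conditioned on, so the path is blocked at Ss.
Since every path is blocked, d-separation holds.

Yes — Ff and Gg are d-separated given {Dd, Ee, Ss}.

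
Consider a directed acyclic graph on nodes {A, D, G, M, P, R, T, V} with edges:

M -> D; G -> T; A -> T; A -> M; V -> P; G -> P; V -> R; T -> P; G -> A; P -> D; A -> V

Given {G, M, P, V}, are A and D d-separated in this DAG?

Yes

6 paths connect A and D; each must be blocked for d-separation to hold:
Path 1: A → M → D
  M is a chain here and M is conditioned on, so the path is blocked at M.
Path 2: A → T ← G → P → D
  G is a fork here and G is conditioned on, so the path is blocked at G.
Path 3: A → T → P → D
  P is a chain here and P is conditioned on, so the path is blocked at P.
Path 4: A → V → P → D
  V is a chain here and V is conditioned on, so the path is blocked at V.
Path 5: A ← G → T → P → D
  G is a fork here and G is conditioned on, so the path is blocked at G.
Path 6: A ← G → P → D
  G is a fork here and G is conditioned on, so the path is blocked at G.
All paths are blocked; A ⊥ D | {G, M, P, V} holds.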